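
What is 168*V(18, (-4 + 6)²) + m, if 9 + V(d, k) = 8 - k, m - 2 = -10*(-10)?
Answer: -738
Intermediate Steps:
m = 102 (m = 2 - 10*(-10) = 2 + 100 = 102)
V(d, k) = -1 - k (V(d, k) = -9 + (8 - k) = -1 - k)
168*V(18, (-4 + 6)²) + m = 168*(-1 - (-4 + 6)²) + 102 = 168*(-1 - 1*2²) + 102 = 168*(-1 - 1*4) + 102 = 168*(-1 - 4) + 102 = 168*(-5) + 102 = -840 + 102 = -738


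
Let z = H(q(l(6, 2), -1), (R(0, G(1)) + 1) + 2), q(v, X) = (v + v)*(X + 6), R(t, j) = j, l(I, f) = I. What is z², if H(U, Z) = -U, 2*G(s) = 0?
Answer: 3600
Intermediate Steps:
G(s) = 0 (G(s) = (½)*0 = 0)
q(v, X) = 2*v*(6 + X) (q(v, X) = (2*v)*(6 + X) = 2*v*(6 + X))
z = -60 (z = -2*6*(6 - 1) = -2*6*5 = -1*60 = -60)
z² = (-60)² = 3600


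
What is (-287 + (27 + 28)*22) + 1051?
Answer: 1974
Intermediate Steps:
(-287 + (27 + 28)*22) + 1051 = (-287 + 55*22) + 1051 = (-287 + 1210) + 1051 = 923 + 1051 = 1974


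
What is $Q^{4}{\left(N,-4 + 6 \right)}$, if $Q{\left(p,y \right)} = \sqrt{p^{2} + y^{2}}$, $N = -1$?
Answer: $25$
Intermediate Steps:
$Q^{4}{\left(N,-4 + 6 \right)} = \left(\sqrt{\left(-1\right)^{2} + \left(-4 + 6\right)^{2}}\right)^{4} = \left(\sqrt{1 + 2^{2}}\right)^{4} = \left(\sqrt{1 + 4}\right)^{4} = \left(\sqrt{5}\right)^{4} = 25$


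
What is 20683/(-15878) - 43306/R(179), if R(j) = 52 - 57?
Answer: 687509253/79390 ≈ 8659.9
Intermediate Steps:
R(j) = -5
20683/(-15878) - 43306/R(179) = 20683/(-15878) - 43306/(-5) = 20683*(-1/15878) - 43306*(-⅕) = -20683/15878 + 43306/5 = 687509253/79390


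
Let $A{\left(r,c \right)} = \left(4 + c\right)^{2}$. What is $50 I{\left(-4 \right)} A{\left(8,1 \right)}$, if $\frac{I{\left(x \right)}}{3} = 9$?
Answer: $33750$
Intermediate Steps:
$I{\left(x \right)} = 27$ ($I{\left(x \right)} = 3 \cdot 9 = 27$)
$50 I{\left(-4 \right)} A{\left(8,1 \right)} = 50 \cdot 27 \left(4 + 1\right)^{2} = 1350 \cdot 5^{2} = 1350 \cdot 25 = 33750$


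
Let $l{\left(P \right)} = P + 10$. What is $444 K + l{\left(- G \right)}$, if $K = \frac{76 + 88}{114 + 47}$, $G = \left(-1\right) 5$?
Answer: $\frac{75231}{161} \approx 467.27$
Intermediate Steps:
$G = -5$
$l{\left(P \right)} = 10 + P$
$K = \frac{164}{161} \approx 1.0186$
$444 K + l{\left(- G \right)} = 444 \cdot \frac{164}{161} + \left(10 - -5\right) = \frac{72816}{161} + \left(10 + 5\right) = \frac{72816}{161} + 15 = \frac{75231}{161}$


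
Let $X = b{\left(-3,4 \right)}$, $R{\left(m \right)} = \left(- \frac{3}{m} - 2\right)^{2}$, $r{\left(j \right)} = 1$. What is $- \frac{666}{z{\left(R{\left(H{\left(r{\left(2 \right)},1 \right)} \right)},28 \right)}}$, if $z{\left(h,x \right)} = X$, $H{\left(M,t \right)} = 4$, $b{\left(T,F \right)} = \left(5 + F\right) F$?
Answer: $- \frac{37}{2} \approx -18.5$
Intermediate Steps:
$b{\left(T,F \right)} = F \left(5 + F\right)$
$R{\left(m \right)} = \left(-2 - \frac{3}{m}\right)^{2}$
$X = 36$ ($X = 4 \left(5 + 4\right) = 4 \cdot 9 = 36$)
$z{\left(h,x \right)} = 36$
$- \frac{666}{z{\left(R{\left(H{\left(r{\left(2 \right)},1 \right)} \right)},28 \right)}} = - \frac{666}{36} = \left(-666\right) \frac{1}{36} = - \frac{37}{2}$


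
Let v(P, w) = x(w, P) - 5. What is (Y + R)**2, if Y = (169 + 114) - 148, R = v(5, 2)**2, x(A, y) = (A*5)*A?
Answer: 129600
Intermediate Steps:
x(A, y) = 5*A**2 (x(A, y) = (5*A)*A = 5*A**2)
v(P, w) = -5 + 5*w**2 (v(P, w) = 5*w**2 - 5 = -5 + 5*w**2)
R = 225 (R = (-5 + 5*2**2)**2 = (-5 + 5*4)**2 = (-5 + 20)**2 = 15**2 = 225)
Y = 135 (Y = 283 - 148 = 135)
(Y + R)**2 = (135 + 225)**2 = 360**2 = 129600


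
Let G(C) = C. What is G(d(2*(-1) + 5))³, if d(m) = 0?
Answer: 0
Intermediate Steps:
G(d(2*(-1) + 5))³ = 0³ = 0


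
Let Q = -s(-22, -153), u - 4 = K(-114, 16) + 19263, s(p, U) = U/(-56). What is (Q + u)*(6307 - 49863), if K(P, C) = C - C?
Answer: -11747042311/14 ≈ -8.3907e+8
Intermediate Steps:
K(P, C) = 0
s(p, U) = -U/56 (s(p, U) = U*(-1/56) = -U/56)
u = 19267 (u = 4 + (0 + 19263) = 4 + 19263 = 19267)
Q = -153/56 (Q = -(-1)*(-153)/56 = -1*153/56 = -153/56 ≈ -2.7321)
(Q + u)*(6307 - 49863) = (-153/56 + 19267)*(6307 - 49863) = (1078799/56)*(-43556) = -11747042311/14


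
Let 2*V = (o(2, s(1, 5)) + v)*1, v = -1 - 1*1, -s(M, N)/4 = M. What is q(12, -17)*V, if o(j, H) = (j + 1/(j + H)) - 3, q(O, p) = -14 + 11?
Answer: 21/4 ≈ 5.2500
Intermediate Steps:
q(O, p) = -3
s(M, N) = -4*M
o(j, H) = -3 + j + 1/(H + j) (o(j, H) = (j + 1/(H + j)) - 3 = -3 + j + 1/(H + j))
v = -2 (v = -1 - 1 = -2)
V = -7/4 (V = (((1 + 2**2 - (-12) - 3*2 - 4*1*2)/(-4*1 + 2) - 2)*1)/2 = (((1 + 4 - 3*(-4) - 6 - 4*2)/(-4 + 2) - 2)*1)/2 = (((1 + 4 + 12 - 6 - 8)/(-2) - 2)*1)/2 = ((-1/2*3 - 2)*1)/2 = ((-3/2 - 2)*1)/2 = (-7/2*1)/2 = (1/2)*(-7/2) = -7/4 ≈ -1.7500)
q(12, -17)*V = -3*(-7/4) = 21/4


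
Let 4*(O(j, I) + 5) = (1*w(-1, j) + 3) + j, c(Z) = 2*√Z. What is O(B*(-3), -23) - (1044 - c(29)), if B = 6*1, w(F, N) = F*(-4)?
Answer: -4207/4 + 2*√29 ≈ -1041.0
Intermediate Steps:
w(F, N) = -4*F
B = 6
O(j, I) = -13/4 + j/4 (O(j, I) = -5 + ((1*(-4*(-1)) + 3) + j)/4 = -5 + ((1*4 + 3) + j)/4 = -5 + ((4 + 3) + j)/4 = -5 + (7 + j)/4 = -5 + (7/4 + j/4) = -13/4 + j/4)
O(B*(-3), -23) - (1044 - c(29)) = (-13/4 + (6*(-3))/4) - (1044 - 2*√29) = (-13/4 + (¼)*(-18)) - (1044 - 2*√29) = (-13/4 - 9/2) + (-1044 + 2*√29) = -31/4 + (-1044 + 2*√29) = -4207/4 + 2*√29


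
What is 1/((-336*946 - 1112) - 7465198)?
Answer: -1/7784166 ≈ -1.2847e-7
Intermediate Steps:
1/((-336*946 - 1112) - 7465198) = 1/((-317856 - 1112) - 7465198) = 1/(-318968 - 7465198) = 1/(-7784166) = -1/7784166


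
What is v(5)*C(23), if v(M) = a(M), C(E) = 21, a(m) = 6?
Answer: 126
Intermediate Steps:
v(M) = 6
v(5)*C(23) = 6*21 = 126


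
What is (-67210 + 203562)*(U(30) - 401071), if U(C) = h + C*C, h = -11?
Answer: -54565616064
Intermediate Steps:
U(C) = -11 + C² (U(C) = -11 + C*C = -11 + C²)
(-67210 + 203562)*(U(30) - 401071) = (-67210 + 203562)*((-11 + 30²) - 401071) = 136352*((-11 + 900) - 401071) = 136352*(889 - 401071) = 136352*(-400182) = -54565616064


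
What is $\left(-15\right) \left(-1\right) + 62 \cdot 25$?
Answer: $1565$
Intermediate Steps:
$\left(-15\right) \left(-1\right) + 62 \cdot 25 = 15 + 1550 = 1565$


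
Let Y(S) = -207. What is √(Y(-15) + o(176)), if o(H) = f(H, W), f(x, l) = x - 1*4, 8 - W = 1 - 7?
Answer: I*√35 ≈ 5.9161*I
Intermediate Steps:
W = 14 (W = 8 - (1 - 7) = 8 - 1*(-6) = 8 + 6 = 14)
f(x, l) = -4 + x (f(x, l) = x - 4 = -4 + x)
o(H) = -4 + H
√(Y(-15) + o(176)) = √(-207 + (-4 + 176)) = √(-207 + 172) = √(-35) = I*√35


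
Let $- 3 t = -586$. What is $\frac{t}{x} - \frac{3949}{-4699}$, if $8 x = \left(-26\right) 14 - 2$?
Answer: $- \frac{8846455}{2579751} \approx -3.4292$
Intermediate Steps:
$t = \frac{586}{3}$ ($t = \left(- \frac{1}{3}\right) \left(-586\right) = \frac{586}{3} \approx 195.33$)
$x = - \frac{183}{4}$ ($x = \frac{\left(-26\right) 14 - 2}{8} = \frac{-364 - 2}{8} = \frac{1}{8} \left(-366\right) = - \frac{183}{4} \approx -45.75$)
$\frac{t}{x} - \frac{3949}{-4699} = \frac{586}{3 \left(- \frac{183}{4}\right)} - \frac{3949}{-4699} = \frac{586}{3} \left(- \frac{4}{183}\right) - - \frac{3949}{4699} = - \frac{2344}{549} + \frac{3949}{4699} = - \frac{8846455}{2579751}$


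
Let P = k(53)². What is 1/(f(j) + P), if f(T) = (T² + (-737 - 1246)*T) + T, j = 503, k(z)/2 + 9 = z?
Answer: -1/736193 ≈ -1.3583e-6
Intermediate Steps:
k(z) = -18 + 2*z
f(T) = T² - 1982*T (f(T) = (T² - 1983*T) + T = T² - 1982*T)
P = 7744 (P = (-18 + 2*53)² = (-18 + 106)² = 88² = 7744)
1/(f(j) + P) = 1/(503*(-1982 + 503) + 7744) = 1/(503*(-1479) + 7744) = 1/(-743937 + 7744) = 1/(-736193) = -1/736193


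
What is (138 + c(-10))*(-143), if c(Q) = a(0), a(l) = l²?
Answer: -19734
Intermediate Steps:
c(Q) = 0 (c(Q) = 0² = 0)
(138 + c(-10))*(-143) = (138 + 0)*(-143) = 138*(-143) = -19734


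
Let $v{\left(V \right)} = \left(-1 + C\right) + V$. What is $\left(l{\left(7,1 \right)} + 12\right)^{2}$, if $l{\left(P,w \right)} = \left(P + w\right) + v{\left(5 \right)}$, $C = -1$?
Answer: $529$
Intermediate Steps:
$v{\left(V \right)} = -2 + V$ ($v{\left(V \right)} = \left(-1 - 1\right) + V = -2 + V$)
$l{\left(P,w \right)} = 3 + P + w$ ($l{\left(P,w \right)} = \left(P + w\right) + \left(-2 + 5\right) = \left(P + w\right) + 3 = 3 + P + w$)
$\left(l{\left(7,1 \right)} + 12\right)^{2} = \left(\left(3 + 7 + 1\right) + 12\right)^{2} = \left(11 + 12\right)^{2} = 23^{2} = 529$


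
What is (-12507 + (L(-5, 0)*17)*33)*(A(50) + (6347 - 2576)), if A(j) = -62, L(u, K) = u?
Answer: -56792208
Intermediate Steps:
(-12507 + (L(-5, 0)*17)*33)*(A(50) + (6347 - 2576)) = (-12507 - 5*17*33)*(-62 + (6347 - 2576)) = (-12507 - 85*33)*(-62 + 3771) = (-12507 - 2805)*3709 = -15312*3709 = -56792208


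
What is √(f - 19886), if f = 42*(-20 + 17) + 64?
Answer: 2*I*√4987 ≈ 141.24*I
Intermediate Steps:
f = -62 (f = 42*(-3) + 64 = -126 + 64 = -62)
√(f - 19886) = √(-62 - 19886) = √(-19948) = 2*I*√4987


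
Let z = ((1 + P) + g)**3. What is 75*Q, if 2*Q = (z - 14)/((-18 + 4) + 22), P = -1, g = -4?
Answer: -2925/8 ≈ -365.63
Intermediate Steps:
z = -64 (z = ((1 - 1) - 4)**3 = (0 - 4)**3 = (-4)**3 = -64)
Q = -39/8 (Q = ((-64 - 14)/((-18 + 4) + 22))/2 = (-78/(-14 + 22))/2 = (-78/8)/2 = (-78*1/8)/2 = (1/2)*(-39/4) = -39/8 ≈ -4.8750)
75*Q = 75*(-39/8) = -2925/8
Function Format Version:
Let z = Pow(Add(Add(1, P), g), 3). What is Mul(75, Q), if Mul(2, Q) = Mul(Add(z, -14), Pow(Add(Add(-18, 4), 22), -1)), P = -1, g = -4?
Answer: Rational(-2925, 8) ≈ -365.63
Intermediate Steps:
z = -64 (z = Pow(Add(Add(1, -1), -4), 3) = Pow(Add(0, -4), 3) = Pow(-4, 3) = -64)
Q = Rational(-39, 8) (Q = Mul(Rational(1, 2), Mul(Add(-64, -14), Pow(Add(Add(-18, 4), 22), -1))) = Mul(Rational(1, 2), Mul(-78, Pow(Add(-14, 22), -1))) = Mul(Rational(1, 2), Mul(-78, Pow(8, -1))) = Mul(Rational(1, 2), Mul(-78, Rational(1, 8))) = Mul(Rational(1, 2), Rational(-39, 4)) = Rational(-39, 8) ≈ -4.8750)
Mul(75, Q) = Mul(75, Rational(-39, 8)) = Rational(-2925, 8)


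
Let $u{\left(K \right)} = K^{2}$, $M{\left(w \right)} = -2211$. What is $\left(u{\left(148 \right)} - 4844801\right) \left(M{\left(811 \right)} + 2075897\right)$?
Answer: $-10001173988342$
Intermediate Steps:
$\left(u{\left(148 \right)} - 4844801\right) \left(M{\left(811 \right)} + 2075897\right) = \left(148^{2} - 4844801\right) \left(-2211 + 2075897\right) = \left(21904 - 4844801\right) 2073686 = \left(-4822897\right) 2073686 = -10001173988342$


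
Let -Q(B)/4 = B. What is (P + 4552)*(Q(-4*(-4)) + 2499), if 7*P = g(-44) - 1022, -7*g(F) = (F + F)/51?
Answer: 26811010670/2499 ≈ 1.0729e+7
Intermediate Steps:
g(F) = -2*F/357 (g(F) = -(F + F)/(7*51) = -2*F/(7*51) = -2*F/357)
P = -364766/2499 (P = (-2/357*(-44) - 1022)/7 = (88/357 - 1022)/7 = (1/7)*(-364766/357) = -364766/2499 ≈ -145.96)
Q(B) = -4*B
(P + 4552)*(Q(-4*(-4)) + 2499) = (-364766/2499 + 4552)*(-(-16)*(-4) + 2499) = 11010682*(-4*16 + 2499)/2499 = 11010682*(-64 + 2499)/2499 = (11010682/2499)*2435 = 26811010670/2499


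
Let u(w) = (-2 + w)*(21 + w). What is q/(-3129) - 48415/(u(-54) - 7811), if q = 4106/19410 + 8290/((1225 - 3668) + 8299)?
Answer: 68325645724691/8415819942960 ≈ 8.1187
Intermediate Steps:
q = 5137601/3157360 (q = 4106*(1/19410) + 8290/(-2443 + 8299) = 2053/9705 + 8290/5856 = 2053/9705 + 8290*(1/5856) = 2053/9705 + 4145/2928 = 5137601/3157360 ≈ 1.6272)
q/(-3129) - 48415/(u(-54) - 7811) = (5137601/3157360)/(-3129) - 48415/((-42 + (-54)² + 19*(-54)) - 7811) = (5137601/3157360)*(-1/3129) - 48415/((-42 + 2916 - 1026) - 7811) = -733943/1411339920 - 48415/(1848 - 7811) = -733943/1411339920 - 48415/(-5963) = -733943/1411339920 - 48415*(-1/5963) = -733943/1411339920 + 48415/5963 = 68325645724691/8415819942960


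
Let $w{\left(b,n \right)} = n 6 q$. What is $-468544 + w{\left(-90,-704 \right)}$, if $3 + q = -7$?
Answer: $-426304$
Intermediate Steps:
$q = -10$ ($q = -3 - 7 = -10$)
$w{\left(b,n \right)} = - 60 n$ ($w{\left(b,n \right)} = n 6 \left(-10\right) = 6 n \left(-10\right) = - 60 n$)
$-468544 + w{\left(-90,-704 \right)} = -468544 - -42240 = -468544 + 42240 = -426304$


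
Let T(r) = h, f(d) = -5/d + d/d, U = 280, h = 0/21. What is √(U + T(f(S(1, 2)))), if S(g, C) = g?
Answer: 2*√70 ≈ 16.733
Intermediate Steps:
h = 0 (h = 0*(1/21) = 0)
f(d) = 1 - 5/d (f(d) = -5/d + 1 = 1 - 5/d)
T(r) = 0
√(U + T(f(S(1, 2)))) = √(280 + 0) = √280 = 2*√70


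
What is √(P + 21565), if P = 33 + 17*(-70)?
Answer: 2*√5102 ≈ 142.86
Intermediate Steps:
P = -1157 (P = 33 - 1190 = -1157)
√(P + 21565) = √(-1157 + 21565) = √20408 = 2*√5102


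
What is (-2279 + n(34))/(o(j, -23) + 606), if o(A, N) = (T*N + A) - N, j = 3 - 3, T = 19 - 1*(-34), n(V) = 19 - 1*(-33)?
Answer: 2227/590 ≈ 3.7746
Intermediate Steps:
n(V) = 52 (n(V) = 19 + 33 = 52)
T = 53 (T = 19 + 34 = 53)
j = 0
o(A, N) = A + 52*N (o(A, N) = (53*N + A) - N = (A + 53*N) - N = A + 52*N)
(-2279 + n(34))/(o(j, -23) + 606) = (-2279 + 52)/((0 + 52*(-23)) + 606) = -2227/((0 - 1196) + 606) = -2227/(-1196 + 606) = -2227/(-590) = -2227*(-1/590) = 2227/590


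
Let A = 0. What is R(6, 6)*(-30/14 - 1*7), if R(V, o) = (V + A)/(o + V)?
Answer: -32/7 ≈ -4.5714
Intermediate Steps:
R(V, o) = V/(V + o) (R(V, o) = (V + 0)/(o + V) = V/(V + o))
R(6, 6)*(-30/14 - 1*7) = (6/(6 + 6))*(-30/14 - 1*7) = (6/12)*(-30*1/14 - 7) = (6*(1/12))*(-15/7 - 7) = (½)*(-64/7) = -32/7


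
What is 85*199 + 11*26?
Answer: 17201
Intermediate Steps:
85*199 + 11*26 = 16915 + 286 = 17201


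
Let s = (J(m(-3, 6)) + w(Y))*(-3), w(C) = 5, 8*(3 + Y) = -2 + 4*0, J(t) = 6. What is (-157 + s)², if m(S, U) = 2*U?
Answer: 36100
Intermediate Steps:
Y = -13/4 (Y = -3 + (-2 + 4*0)/8 = -3 + (-2 + 0)/8 = -3 + (⅛)*(-2) = -3 - ¼ = -13/4 ≈ -3.2500)
s = -33 (s = (6 + 5)*(-3) = 11*(-3) = -33)
(-157 + s)² = (-157 - 33)² = (-190)² = 36100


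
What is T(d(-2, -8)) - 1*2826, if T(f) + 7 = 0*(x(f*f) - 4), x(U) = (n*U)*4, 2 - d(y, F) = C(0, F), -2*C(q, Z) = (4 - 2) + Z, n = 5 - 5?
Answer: -2833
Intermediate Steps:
n = 0
C(q, Z) = -1 - Z/2 (C(q, Z) = -((4 - 2) + Z)/2 = -(2 + Z)/2 = -1 - Z/2)
d(y, F) = 3 + F/2 (d(y, F) = 2 - (-1 - F/2) = 2 + (1 + F/2) = 3 + F/2)
x(U) = 0 (x(U) = (0*U)*4 = 0*4 = 0)
T(f) = -7 (T(f) = -7 + 0*(0 - 4) = -7 + 0*(-4) = -7 + 0 = -7)
T(d(-2, -8)) - 1*2826 = -7 - 1*2826 = -7 - 2826 = -2833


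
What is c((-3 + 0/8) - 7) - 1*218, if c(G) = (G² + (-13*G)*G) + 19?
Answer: -1399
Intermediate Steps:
c(G) = 19 - 12*G² (c(G) = (G² - 13*G²) + 19 = -12*G² + 19 = 19 - 12*G²)
c((-3 + 0/8) - 7) - 1*218 = (19 - 12*((-3 + 0/8) - 7)²) - 1*218 = (19 - 12*((-3 + 0*(⅛)) - 7)²) - 218 = (19 - 12*((-3 + 0) - 7)²) - 218 = (19 - 12*(-3 - 7)²) - 218 = (19 - 12*(-10)²) - 218 = (19 - 12*100) - 218 = (19 - 1200) - 218 = -1181 - 218 = -1399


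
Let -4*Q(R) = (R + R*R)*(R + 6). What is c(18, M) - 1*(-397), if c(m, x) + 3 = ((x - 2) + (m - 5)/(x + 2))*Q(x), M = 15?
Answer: -288142/17 ≈ -16950.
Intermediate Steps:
Q(R) = -(6 + R)*(R + R**2)/4 (Q(R) = -(R + R*R)*(R + 6)/4 = -(R + R**2)*(6 + R)/4 = -(6 + R)*(R + R**2)/4)
c(m, x) = -3 - x*(-2 + x + (-5 + m)/(2 + x))*(6 + x**2 + 7*x)/4 (c(m, x) = -3 + ((x - 2) + (m - 5)/(x + 2))*(-x*(6 + x**2 + 7*x)/4) = -3 + ((-2 + x) + (-5 + m)/(2 + x))*(-x*(6 + x**2 + 7*x)/4) = -3 + (-2 + x + (-5 + m)/(2 + x))*(-x*(6 + x**2 + 7*x)/4) = -3 - x*(-2 + x + (-5 + m)/(2 + x))*(6 + x**2 + 7*x)/4)
c(18, M) - 1*(-397) = (-24 - 1*15**5 - 7*15**4 + 3*15**3 + 42*15 + 63*15**2 - 1*18*15**3 - 7*18*15**2 - 6*18*15)/(4*(2 + 15)) - 1*(-397) = (1/4)*(-24 - 1*759375 - 7*50625 + 3*3375 + 630 + 63*225 - 1*18*3375 - 7*18*225 - 1620)/17 + 397 = (1/4)*(1/17)*(-24 - 759375 - 354375 + 10125 + 630 + 14175 - 60750 - 28350 - 1620) + 397 = (1/4)*(1/17)*(-1179564) + 397 = -294891/17 + 397 = -288142/17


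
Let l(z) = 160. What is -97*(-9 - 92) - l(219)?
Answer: 9637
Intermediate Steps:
-97*(-9 - 92) - l(219) = -97*(-9 - 92) - 1*160 = -97*(-101) - 160 = 9797 - 160 = 9637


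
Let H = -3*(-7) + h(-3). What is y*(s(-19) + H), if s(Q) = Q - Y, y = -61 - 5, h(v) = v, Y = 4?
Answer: 330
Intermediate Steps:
H = 18 (H = -3*(-7) - 3 = 21 - 3 = 18)
y = -66
s(Q) = -4 + Q (s(Q) = Q - 1*4 = Q - 4 = -4 + Q)
y*(s(-19) + H) = -66*((-4 - 19) + 18) = -66*(-23 + 18) = -66*(-5) = 330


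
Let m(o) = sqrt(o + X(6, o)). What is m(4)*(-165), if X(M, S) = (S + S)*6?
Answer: -330*sqrt(13) ≈ -1189.8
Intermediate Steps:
X(M, S) = 12*S (X(M, S) = (2*S)*6 = 12*S)
m(o) = sqrt(13)*sqrt(o) (m(o) = sqrt(o + 12*o) = sqrt(13*o) = sqrt(13)*sqrt(o))
m(4)*(-165) = (sqrt(13)*sqrt(4))*(-165) = (sqrt(13)*2)*(-165) = (2*sqrt(13))*(-165) = -330*sqrt(13)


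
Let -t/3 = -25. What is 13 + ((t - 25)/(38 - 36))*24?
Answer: 613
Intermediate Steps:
t = 75 (t = -3*(-25) = 75)
13 + ((t - 25)/(38 - 36))*24 = 13 + ((75 - 25)/(38 - 36))*24 = 13 + (50/2)*24 = 13 + (50*(½))*24 = 13 + 25*24 = 13 + 600 = 613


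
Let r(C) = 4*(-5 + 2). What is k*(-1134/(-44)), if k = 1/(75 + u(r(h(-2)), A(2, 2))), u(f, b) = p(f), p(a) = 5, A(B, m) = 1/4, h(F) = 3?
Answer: 567/1760 ≈ 0.32216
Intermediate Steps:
A(B, m) = ¼
r(C) = -12 (r(C) = 4*(-3) = -12)
u(f, b) = 5
k = 1/80 (k = 1/(75 + 5) = 1/80 ≈ 0.012500)
k*(-1134/(-44)) = (-1134/(-44))/80 = (-1134*(-1/44))/80 = (1/80)*(567/22) = 567/1760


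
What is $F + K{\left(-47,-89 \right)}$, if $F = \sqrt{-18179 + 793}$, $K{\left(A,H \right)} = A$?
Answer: $-47 + i \sqrt{17386} \approx -47.0 + 131.86 i$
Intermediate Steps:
$F = i \sqrt{17386}$ ($F = \sqrt{-17386} = i \sqrt{17386} \approx 131.86 i$)
$F + K{\left(-47,-89 \right)} = i \sqrt{17386} - 47 = -47 + i \sqrt{17386}$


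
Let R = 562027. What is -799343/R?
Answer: -799343/562027 ≈ -1.4223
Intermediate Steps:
-799343/R = -799343/562027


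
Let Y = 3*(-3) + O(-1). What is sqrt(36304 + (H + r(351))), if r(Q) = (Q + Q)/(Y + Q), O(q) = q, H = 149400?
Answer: sqrt(21594086206)/341 ≈ 430.94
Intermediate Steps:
Y = -10 (Y = 3*(-3) - 1 = -9 - 1 = -10)
r(Q) = 2*Q/(-10 + Q) (r(Q) = (Q + Q)/(-10 + Q) = (2*Q)/(-10 + Q) = 2*Q/(-10 + Q))
sqrt(36304 + (H + r(351))) = sqrt(36304 + (149400 + 2*351/(-10 + 351))) = sqrt(36304 + (149400 + 2*351/341)) = sqrt(36304 + (149400 + 2*351*(1/341))) = sqrt(36304 + (149400 + 702/341)) = sqrt(36304 + 50946102/341) = sqrt(63325766/341) = sqrt(21594086206)/341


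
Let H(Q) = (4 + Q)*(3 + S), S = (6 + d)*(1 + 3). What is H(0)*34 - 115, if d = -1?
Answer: 3013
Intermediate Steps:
S = 20 (S = (6 - 1)*(1 + 3) = 5*4 = 20)
H(Q) = 92 + 23*Q (H(Q) = (4 + Q)*(3 + 20) = (4 + Q)*23 = 92 + 23*Q)
H(0)*34 - 115 = (92 + 23*0)*34 - 115 = (92 + 0)*34 - 115 = 92*34 - 115 = 3128 - 115 = 3013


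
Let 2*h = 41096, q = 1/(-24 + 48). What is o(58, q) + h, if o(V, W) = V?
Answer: 20606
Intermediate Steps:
q = 1/24 ≈ 0.041667
h = 20548 (h = (1/2)*41096 = 20548)
o(58, q) + h = 58 + 20548 = 20606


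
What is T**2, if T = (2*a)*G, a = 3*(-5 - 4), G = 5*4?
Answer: 1166400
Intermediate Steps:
G = 20
a = -27 (a = 3*(-9) = -27)
T = -1080 (T = (2*(-27))*20 = -54*20 = -1080)
T**2 = (-1080)**2 = 1166400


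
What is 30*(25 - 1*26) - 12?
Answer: -42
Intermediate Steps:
30*(25 - 1*26) - 12 = 30*(25 - 26) - 12 = 30*(-1) - 12 = -30 - 12 = -42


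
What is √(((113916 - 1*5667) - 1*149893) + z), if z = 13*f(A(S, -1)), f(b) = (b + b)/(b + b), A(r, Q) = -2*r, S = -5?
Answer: I*√41631 ≈ 204.04*I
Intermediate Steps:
f(b) = 1 (f(b) = (2*b)/((2*b)) = (2*b)*(1/(2*b)) = 1)
z = 13 (z = 13*1 = 13)
√(((113916 - 1*5667) - 1*149893) + z) = √(((113916 - 1*5667) - 1*149893) + 13) = √(((113916 - 5667) - 149893) + 13) = √((108249 - 149893) + 13) = √(-41644 + 13) = √(-41631) = I*√41631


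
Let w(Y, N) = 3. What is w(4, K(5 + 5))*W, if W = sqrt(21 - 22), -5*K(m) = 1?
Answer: 3*I ≈ 3.0*I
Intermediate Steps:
K(m) = -1/5 (K(m) = -1/5*1 = -1/5)
W = I (W = sqrt(-1) = I ≈ 1.0*I)
w(4, K(5 + 5))*W = 3*I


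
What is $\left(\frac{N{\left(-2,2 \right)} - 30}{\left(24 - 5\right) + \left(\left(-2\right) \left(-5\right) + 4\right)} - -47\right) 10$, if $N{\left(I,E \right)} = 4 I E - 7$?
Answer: $\frac{14980}{33} \approx 453.94$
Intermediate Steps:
$N{\left(I,E \right)} = -7 + 4 E I$ ($N{\left(I,E \right)} = 4 E I - 7 = -7 + 4 E I$)
$\left(\frac{N{\left(-2,2 \right)} - 30}{\left(24 - 5\right) + \left(\left(-2\right) \left(-5\right) + 4\right)} - -47\right) 10 = \left(\frac{\left(-7 + 4 \cdot 2 \left(-2\right)\right) - 30}{\left(24 - 5\right) + \left(\left(-2\right) \left(-5\right) + 4\right)} - -47\right) 10 = \left(\frac{\left(-7 - 16\right) - 30}{\left(24 - 5\right) + \left(10 + 4\right)} + 47\right) 10 = \left(\frac{-23 - 30}{19 + 14} + 47\right) 10 = \left(- \frac{53}{33} + 47\right) 10 = \frac{1498}{33} \cdot 10 = \frac{14980}{33}$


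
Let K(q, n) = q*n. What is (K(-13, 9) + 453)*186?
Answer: 62496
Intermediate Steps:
K(q, n) = n*q
(K(-13, 9) + 453)*186 = (9*(-13) + 453)*186 = (-117 + 453)*186 = 336*186 = 62496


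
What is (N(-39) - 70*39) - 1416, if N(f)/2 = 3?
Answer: -4140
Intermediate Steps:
N(f) = 6 (N(f) = 2*3 = 6)
(N(-39) - 70*39) - 1416 = (6 - 70*39) - 1416 = (6 - 2730) - 1416 = -2724 - 1416 = -4140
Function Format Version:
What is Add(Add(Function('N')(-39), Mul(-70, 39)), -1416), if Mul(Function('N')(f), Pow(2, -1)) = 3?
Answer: -4140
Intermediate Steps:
Function('N')(f) = 6 (Function('N')(f) = Mul(2, 3) = 6)
Add(Add(Function('N')(-39), Mul(-70, 39)), -1416) = Add(Add(6, Mul(-70, 39)), -1416) = Add(Add(6, -2730), -1416) = Add(-2724, -1416) = -4140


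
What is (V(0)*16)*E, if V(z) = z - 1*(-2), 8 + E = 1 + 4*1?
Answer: -96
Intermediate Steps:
E = -3 (E = -8 + (1 + 4*1) = -8 + (1 + 4) = -8 + 5 = -3)
V(z) = 2 + z (V(z) = z + 2 = 2 + z)
(V(0)*16)*E = ((2 + 0)*16)*(-3) = (2*16)*(-3) = 32*(-3) = -96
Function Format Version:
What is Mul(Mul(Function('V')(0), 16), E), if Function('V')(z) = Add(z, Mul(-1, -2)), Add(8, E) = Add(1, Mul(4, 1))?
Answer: -96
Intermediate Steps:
E = -3 (E = Add(-8, Add(1, Mul(4, 1))) = Add(-8, Add(1, 4)) = Add(-8, 5) = -3)
Function('V')(z) = Add(2, z) (Function('V')(z) = Add(z, 2) = Add(2, z))
Mul(Mul(Function('V')(0), 16), E) = Mul(Mul(Add(2, 0), 16), -3) = Mul(Mul(2, 16), -3) = Mul(32, -3) = -96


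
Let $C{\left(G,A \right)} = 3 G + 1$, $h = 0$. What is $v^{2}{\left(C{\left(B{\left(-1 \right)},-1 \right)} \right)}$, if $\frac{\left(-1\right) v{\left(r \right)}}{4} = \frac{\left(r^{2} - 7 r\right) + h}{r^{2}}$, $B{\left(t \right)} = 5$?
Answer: $\frac{81}{16} \approx 5.0625$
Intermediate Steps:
$C{\left(G,A \right)} = 1 + 3 G$
$v{\left(r \right)} = - \frac{4 \left(r^{2} - 7 r\right)}{r^{2}}$ ($v{\left(r \right)} = - 4 \frac{\left(r^{2} - 7 r\right) + 0}{r^{2}} = - 4 \frac{r^{2} - 7 r}{r^{2}} = - \frac{4 \left(r^{2} - 7 r\right)}{r^{2}}$)
$v^{2}{\left(C{\left(B{\left(-1 \right)},-1 \right)} \right)} = \left(-4 + \frac{28}{1 + 3 \cdot 5}\right)^{2} = \left(-4 + \frac{28}{1 + 15}\right)^{2} = \left(-4 + \frac{28}{16}\right)^{2} = \left(-4 + 28 \cdot \frac{1}{16}\right)^{2} = \left(-4 + \frac{7}{4}\right)^{2} = \left(- \frac{9}{4}\right)^{2} = \frac{81}{16}$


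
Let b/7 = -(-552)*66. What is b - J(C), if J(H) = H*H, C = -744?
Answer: -298512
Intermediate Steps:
b = 255024 (b = 7*(-(-552)*66) = 7*(-46*(-792)) = 7*36432 = 255024)
J(H) = H**2
b - J(C) = 255024 - 1*(-744)**2 = 255024 - 1*553536 = 255024 - 553536 = -298512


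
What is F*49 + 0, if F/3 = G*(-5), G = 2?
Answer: -1470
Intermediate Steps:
F = -30 (F = 3*(2*(-5)) = 3*(-10) = -30)
F*49 + 0 = -30*49 + 0 = -1470 + 0 = -1470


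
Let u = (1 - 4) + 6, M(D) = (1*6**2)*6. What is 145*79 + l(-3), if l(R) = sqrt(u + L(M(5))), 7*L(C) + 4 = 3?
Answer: 11455 + 2*sqrt(35)/7 ≈ 11457.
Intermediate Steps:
M(D) = 216 (M(D) = (1*36)*6 = 36*6 = 216)
L(C) = -1/7 (L(C) = -4/7 + (1/7)*3 = -4/7 + 3/7 = -1/7)
u = 3 (u = -3 + 6 = 3)
l(R) = 2*sqrt(35)/7 (l(R) = sqrt(3 - 1/7) = sqrt(20/7) = 2*sqrt(35)/7)
145*79 + l(-3) = 145*79 + 2*sqrt(35)/7 = 11455 + 2*sqrt(35)/7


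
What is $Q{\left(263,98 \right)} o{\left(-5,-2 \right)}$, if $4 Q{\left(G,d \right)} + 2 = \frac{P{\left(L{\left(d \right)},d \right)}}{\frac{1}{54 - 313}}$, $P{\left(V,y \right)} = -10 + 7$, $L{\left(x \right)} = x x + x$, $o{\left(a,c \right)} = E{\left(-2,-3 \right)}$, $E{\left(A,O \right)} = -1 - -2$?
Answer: $\frac{775}{4} \approx 193.75$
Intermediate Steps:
$E{\left(A,O \right)} = 1$ ($E{\left(A,O \right)} = -1 + 2 = 1$)
$o{\left(a,c \right)} = 1$
$L{\left(x \right)} = x + x^{2}$ ($L{\left(x \right)} = x^{2} + x = x + x^{2}$)
$P{\left(V,y \right)} = -3$
$Q{\left(G,d \right)} = \frac{775}{4}$ ($Q{\left(G,d \right)} = - \frac{1}{2} + \frac{\left(-3\right) \frac{1}{\frac{1}{54 - 313}}}{4} = - \frac{1}{2} + \frac{\left(-3\right) \frac{1}{\frac{1}{-259}}}{4} = - \frac{1}{2} + \frac{\left(-3\right) \frac{1}{- \frac{1}{259}}}{4} = - \frac{1}{2} + \frac{\left(-3\right) \left(-259\right)}{4} = - \frac{1}{2} + \frac{1}{4} \cdot 777 = - \frac{1}{2} + \frac{777}{4} = \frac{775}{4}$)
$Q{\left(263,98 \right)} o{\left(-5,-2 \right)} = \frac{775}{4} \cdot 1 = \frac{775}{4}$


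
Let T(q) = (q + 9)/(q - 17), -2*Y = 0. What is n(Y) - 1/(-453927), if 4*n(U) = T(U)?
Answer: -4085275/30867036 ≈ -0.13235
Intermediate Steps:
Y = 0 (Y = -½*0 = 0)
T(q) = (9 + q)/(-17 + q)
n(U) = (9 + U)/(4*(-17 + U)) (n(U) = ((9 + U)/(-17 + U))/4 = (9 + U)/(4*(-17 + U)))
n(Y) - 1/(-453927) = (9 + 0)/(4*(-17 + 0)) - 1/(-453927) = (¼)*9/(-17) - 1*(-1/453927) = (¼)*(-1/17)*9 + 1/453927 = -9/68 + 1/453927 = -4085275/30867036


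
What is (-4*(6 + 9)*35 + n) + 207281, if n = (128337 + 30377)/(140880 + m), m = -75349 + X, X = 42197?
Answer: 11051948741/53864 ≈ 2.0518e+5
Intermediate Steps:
m = -33152 (m = -75349 + 42197 = -33152)
n = 79357/53864 (n = (128337 + 30377)/(140880 - 33152) = 158714/107728 = 158714*(1/107728) = 79357/53864 ≈ 1.4733)
(-4*(6 + 9)*35 + n) + 207281 = (-4*(6 + 9)*35 + 79357/53864) + 207281 = (-4*15*35 + 79357/53864) + 207281 = (-60*35 + 79357/53864) + 207281 = (-2100 + 79357/53864) + 207281 = -113035043/53864 + 207281 = 11051948741/53864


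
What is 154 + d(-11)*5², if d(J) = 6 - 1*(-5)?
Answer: 429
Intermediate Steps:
d(J) = 11 (d(J) = 6 + 5 = 11)
154 + d(-11)*5² = 154 + 11*5² = 154 + 11*25 = 154 + 275 = 429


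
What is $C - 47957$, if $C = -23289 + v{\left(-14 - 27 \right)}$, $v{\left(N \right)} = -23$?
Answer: $-71269$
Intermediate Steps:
$C = -23312$ ($C = -23289 - 23 = -23312$)
$C - 47957 = -23312 - 47957 = -71269$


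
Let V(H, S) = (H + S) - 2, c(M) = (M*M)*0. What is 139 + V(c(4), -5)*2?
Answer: 125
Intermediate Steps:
c(M) = 0 (c(M) = M**2*0 = 0)
V(H, S) = -2 + H + S
139 + V(c(4), -5)*2 = 139 + (-2 + 0 - 5)*2 = 139 - 7*2 = 139 - 14 = 125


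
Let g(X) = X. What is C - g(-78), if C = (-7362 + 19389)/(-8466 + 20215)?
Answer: 928449/11749 ≈ 79.024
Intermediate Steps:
C = 12027/11749 ≈ 1.0237
C - g(-78) = 12027/11749 - 1*(-78) = 12027/11749 + 78 = 928449/11749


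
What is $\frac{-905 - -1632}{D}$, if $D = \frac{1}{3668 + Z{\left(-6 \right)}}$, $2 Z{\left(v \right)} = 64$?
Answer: $2689900$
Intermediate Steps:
$Z{\left(v \right)} = 32$ ($Z{\left(v \right)} = \frac{1}{2} \cdot 64 = 32$)
$D = \frac{1}{3700}$ ($D = \frac{1}{3668 + 32} = \frac{1}{3700} \approx 0.00027027$)
$\frac{-905 - -1632}{D} = \left(-905 - -1632\right) \frac{1}{\frac{1}{3700}} = \left(-905 + 1632\right) 3700 = 727 \cdot 3700 = 2689900$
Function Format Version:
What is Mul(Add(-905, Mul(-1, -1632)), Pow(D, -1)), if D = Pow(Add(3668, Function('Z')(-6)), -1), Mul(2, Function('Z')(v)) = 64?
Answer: 2689900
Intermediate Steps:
Function('Z')(v) = 32 (Function('Z')(v) = Mul(Rational(1, 2), 64) = 32)
D = Rational(1, 3700) (D = Pow(Add(3668, 32), -1) = Pow(3700, -1) = Rational(1, 3700) ≈ 0.00027027)
Mul(Add(-905, Mul(-1, -1632)), Pow(D, -1)) = Mul(Add(-905, Mul(-1, -1632)), Pow(Rational(1, 3700), -1)) = Mul(Add(-905, 1632), 3700) = Mul(727, 3700) = 2689900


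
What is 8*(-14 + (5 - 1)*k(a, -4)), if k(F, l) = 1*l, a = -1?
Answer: -240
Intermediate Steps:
k(F, l) = l
8*(-14 + (5 - 1)*k(a, -4)) = 8*(-14 + (5 - 1)*(-4)) = 8*(-14 + 4*(-4)) = 8*(-14 - 16) = 8*(-30) = -240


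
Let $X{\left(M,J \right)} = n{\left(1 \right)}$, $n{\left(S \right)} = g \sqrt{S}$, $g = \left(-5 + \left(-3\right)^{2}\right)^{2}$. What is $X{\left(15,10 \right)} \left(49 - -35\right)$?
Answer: $1344$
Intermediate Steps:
$g = 16$ ($g = \left(-5 + 9\right)^{2} = 4^{2} = 16$)
$n{\left(S \right)} = 16 \sqrt{S}$
$X{\left(M,J \right)} = 16$ ($X{\left(M,J \right)} = 16 \sqrt{1} = 16 \cdot 1 = 16$)
$X{\left(15,10 \right)} \left(49 - -35\right) = 16 \left(49 - -35\right) = 16 \left(49 + 35\right) = 16 \cdot 84 = 1344$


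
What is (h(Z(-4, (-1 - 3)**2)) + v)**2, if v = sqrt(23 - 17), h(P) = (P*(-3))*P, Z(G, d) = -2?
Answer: (-12 + sqrt(6))**2 ≈ 91.212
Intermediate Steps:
h(P) = -3*P**2 (h(P) = (-3*P)*P = -3*P**2)
v = sqrt(6) ≈ 2.4495
(h(Z(-4, (-1 - 3)**2)) + v)**2 = (-3*(-2)**2 + sqrt(6))**2 = (-3*4 + sqrt(6))**2 = (-12 + sqrt(6))**2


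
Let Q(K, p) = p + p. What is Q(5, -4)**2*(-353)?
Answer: -22592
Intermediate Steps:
Q(K, p) = 2*p
Q(5, -4)**2*(-353) = (2*(-4))**2*(-353) = (-8)**2*(-353) = 64*(-353) = -22592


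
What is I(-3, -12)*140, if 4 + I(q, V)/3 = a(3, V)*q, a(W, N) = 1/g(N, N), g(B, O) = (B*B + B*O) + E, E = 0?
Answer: -13475/8 ≈ -1684.4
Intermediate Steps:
g(B, O) = B² + B*O (g(B, O) = (B*B + B*O) + 0 = (B² + B*O) + 0 = B² + B*O)
a(W, N) = 1/(2*N²) (a(W, N) = 1/(N*(N + N)) = 1/(N*(2*N)) = 1/(2*N²))
I(q, V) = -12 + 3*q/(2*V²) (I(q, V) = -12 + 3*((1/(2*V²))*q) = -12 + 3*(q/(2*V²)) = -12 + 3*q/(2*V²))
I(-3, -12)*140 = (-12 + (3/2)*(-3)/(-12)²)*140 = (-12 + (3/2)*(-3)*(1/144))*140 = (-12 - 1/32)*140 = -385/32*140 = -13475/8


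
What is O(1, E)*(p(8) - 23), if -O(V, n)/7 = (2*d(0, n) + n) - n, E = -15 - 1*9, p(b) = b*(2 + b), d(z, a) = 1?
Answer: -798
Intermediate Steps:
E = -24 (E = -15 - 9 = -24)
O(V, n) = -14 (O(V, n) = -7*((2*1 + n) - n) = -7*((2 + n) - n) = -7*2 = -14)
O(1, E)*(p(8) - 23) = -14*(8*(2 + 8) - 23) = -14*(8*10 - 23) = -14*(80 - 23) = -14*57 = -798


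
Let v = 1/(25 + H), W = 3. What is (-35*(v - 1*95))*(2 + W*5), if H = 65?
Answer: 1017331/18 ≈ 56518.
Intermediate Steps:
v = 1/90 (v = 1/(25 + 65) = 1/90 ≈ 0.011111)
(-35*(v - 1*95))*(2 + W*5) = (-35*(1/90 - 1*95))*(2 + 3*5) = (-35*(1/90 - 95))*(2 + 15) = -35*(-8549/90)*17 = (59843/18)*17 = 1017331/18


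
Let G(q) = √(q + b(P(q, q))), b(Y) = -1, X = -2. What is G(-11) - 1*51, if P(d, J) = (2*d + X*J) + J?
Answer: -51 + 2*I*√3 ≈ -51.0 + 3.4641*I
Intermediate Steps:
P(d, J) = -J + 2*d (P(d, J) = (2*d - 2*J) + J = (-2*J + 2*d) + J = -J + 2*d)
G(q) = √(-1 + q) (G(q) = √(q - 1) = √(-1 + q))
G(-11) - 1*51 = √(-1 - 11) - 1*51 = √(-12) - 51 = 2*I*√3 - 51 = -51 + 2*I*√3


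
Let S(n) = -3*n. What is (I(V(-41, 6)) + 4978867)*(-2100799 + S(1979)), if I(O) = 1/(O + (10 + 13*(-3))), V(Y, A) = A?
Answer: -241250639899840/23 ≈ -1.0489e+13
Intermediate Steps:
I(O) = 1/(-29 + O) (I(O) = 1/(O + (10 - 39)) = 1/(O - 29) = 1/(-29 + O))
(I(V(-41, 6)) + 4978867)*(-2100799 + S(1979)) = (1/(-29 + 6) + 4978867)*(-2100799 - 3*1979) = (1/(-23) + 4978867)*(-2100799 - 5937) = (-1/23 + 4978867)*(-2106736) = (114513940/23)*(-2106736) = -241250639899840/23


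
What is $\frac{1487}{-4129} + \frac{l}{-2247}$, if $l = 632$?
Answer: $- \frac{5950817}{9277863} \approx -0.6414$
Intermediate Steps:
$\frac{1487}{-4129} + \frac{l}{-2247} = \frac{1487}{-4129} + \frac{632}{-2247} = 1487 \left(- \frac{1}{4129}\right) + 632 \left(- \frac{1}{2247}\right) = - \frac{1487}{4129} - \frac{632}{2247} = - \frac{5950817}{9277863}$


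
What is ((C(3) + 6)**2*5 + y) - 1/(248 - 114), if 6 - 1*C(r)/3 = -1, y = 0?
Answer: 488429/134 ≈ 3645.0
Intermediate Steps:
C(r) = 21 (C(r) = 18 - 3*(-1) = 18 + 3 = 21)
((C(3) + 6)**2*5 + y) - 1/(248 - 114) = ((21 + 6)**2*5 + 0) - 1/(248 - 114) = (27**2*5 + 0) - 1/134 = (729*5 + 0) - 1*1/134 = (3645 + 0) - 1/134 = 3645 - 1/134 = 488429/134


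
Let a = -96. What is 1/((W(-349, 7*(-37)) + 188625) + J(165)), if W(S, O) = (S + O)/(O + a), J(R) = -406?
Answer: 355/66818353 ≈ 5.3129e-6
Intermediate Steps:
W(S, O) = (O + S)/(-96 + O) (W(S, O) = (S + O)/(O - 96) = (O + S)/(-96 + O))
1/((W(-349, 7*(-37)) + 188625) + J(165)) = 1/(((7*(-37) - 349)/(-96 + 7*(-37)) + 188625) - 406) = 1/(((-259 - 349)/(-96 - 259) + 188625) - 406) = 1/((-608/(-355) + 188625) - 406) = 1/((-1/355*(-608) + 188625) - 406) = 1/((608/355 + 188625) - 406) = 1/(66962483/355 - 406) = 1/(66818353/355) = 355/66818353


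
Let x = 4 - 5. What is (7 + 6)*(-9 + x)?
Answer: -130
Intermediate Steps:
x = -1
(7 + 6)*(-9 + x) = (7 + 6)*(-9 - 1) = 13*(-10) = -130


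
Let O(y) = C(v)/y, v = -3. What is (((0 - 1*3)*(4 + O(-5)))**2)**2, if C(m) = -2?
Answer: 18974736/625 ≈ 30360.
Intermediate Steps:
O(y) = -2/y
(((0 - 1*3)*(4 + O(-5)))**2)**2 = (((0 - 1*3)*(4 - 2/(-5)))**2)**2 = (((0 - 3)*(4 - 2*(-1/5)))**2)**2 = ((-3*(4 + 2/5))**2)**2 = ((-3*22/5)**2)**2 = ((-66/5)**2)**2 = (4356/25)**2 = 18974736/625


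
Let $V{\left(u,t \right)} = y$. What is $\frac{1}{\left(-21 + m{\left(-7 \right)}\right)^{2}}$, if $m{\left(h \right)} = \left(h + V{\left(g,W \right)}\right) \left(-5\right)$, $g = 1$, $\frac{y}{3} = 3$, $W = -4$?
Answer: $\frac{1}{961} \approx 0.0010406$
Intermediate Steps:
$y = 9$ ($y = 3 \cdot 3 = 9$)
$V{\left(u,t \right)} = 9$
$m{\left(h \right)} = -45 - 5 h$ ($m{\left(h \right)} = \left(h + 9\right) \left(-5\right) = \left(9 + h\right) \left(-5\right) = -45 - 5 h$)
$\frac{1}{\left(-21 + m{\left(-7 \right)}\right)^{2}} = \frac{1}{\left(-21 - 10\right)^{2}} = \frac{1}{\left(-31\right)^{2}} = \frac{1}{961}$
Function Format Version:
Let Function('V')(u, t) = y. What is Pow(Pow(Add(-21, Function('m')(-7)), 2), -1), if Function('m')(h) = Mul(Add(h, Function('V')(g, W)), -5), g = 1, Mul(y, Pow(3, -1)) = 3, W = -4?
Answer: Rational(1, 961) ≈ 0.0010406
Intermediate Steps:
y = 9 (y = Mul(3, 3) = 9)
Function('V')(u, t) = 9
Function('m')(h) = Add(-45, Mul(-5, h)) (Function('m')(h) = Mul(Add(h, 9), -5) = Mul(Add(9, h), -5) = Add(-45, Mul(-5, h)))
Pow(Pow(Add(-21, Function('m')(-7)), 2), -1) = Pow(Pow(Add(-21, Add(-45, Mul(-5, -7))), 2), -1) = Pow(Pow(Add(-21, Add(-45, 35)), 2), -1) = Pow(Pow(Add(-21, -10), 2), -1) = Pow(Pow(-31, 2), -1) = Pow(961, -1) = Rational(1, 961)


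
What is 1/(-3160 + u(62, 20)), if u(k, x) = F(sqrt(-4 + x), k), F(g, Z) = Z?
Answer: -1/3098 ≈ -0.00032279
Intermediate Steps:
u(k, x) = k
1/(-3160 + u(62, 20)) = 1/(-3160 + 62) = 1/(-3098) = -1/3098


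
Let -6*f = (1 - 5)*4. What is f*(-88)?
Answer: -704/3 ≈ -234.67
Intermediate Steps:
f = 8/3 (f = -(1 - 5)*4/6 = -(-2)*4/3 = -1/6*(-16) = 8/3 ≈ 2.6667)
f*(-88) = (8/3)*(-88) = -704/3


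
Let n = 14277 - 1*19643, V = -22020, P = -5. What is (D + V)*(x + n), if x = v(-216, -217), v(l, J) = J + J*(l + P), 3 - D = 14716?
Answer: -1556524142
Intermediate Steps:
n = -5366 (n = 14277 - 19643 = -5366)
D = -14713 (D = 3 - 1*14716 = 3 - 14716 = -14713)
v(l, J) = J + J*(-5 + l) (v(l, J) = J + J*(l - 5) = J + J*(-5 + l))
x = 47740 (x = -217*(-4 - 216) = -217*(-220) = 47740)
(D + V)*(x + n) = (-14713 - 22020)*(47740 - 5366) = -36733*42374 = -1556524142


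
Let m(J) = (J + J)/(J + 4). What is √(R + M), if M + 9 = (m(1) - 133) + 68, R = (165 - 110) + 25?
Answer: 4*√10/5 ≈ 2.5298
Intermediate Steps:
R = 80 (R = 55 + 25 = 80)
m(J) = 2*J/(4 + J) (m(J) = (2*J)/(4 + J) = 2*J/(4 + J))
M = -368/5 (M = -9 + ((2*1/(4 + 1) - 133) + 68) = -9 + ((2*1/5 - 133) + 68) = -9 + ((2*1*(⅕) - 133) + 68) = -9 + ((⅖ - 133) + 68) = -9 + (-663/5 + 68) = -9 - 323/5 = -368/5 ≈ -73.600)
√(R + M) = √(80 - 368/5) = √(32/5) = 4*√10/5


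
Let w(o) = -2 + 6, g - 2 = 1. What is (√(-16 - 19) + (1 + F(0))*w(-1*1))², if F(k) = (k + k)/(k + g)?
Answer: (4 + I*√35)² ≈ -19.0 + 47.329*I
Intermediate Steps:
g = 3 (g = 2 + 1 = 3)
w(o) = 4
F(k) = 2*k/(3 + k) (F(k) = (k + k)/(k + 3) = (2*k)/(3 + k) = 2*k/(3 + k))
(√(-16 - 19) + (1 + F(0))*w(-1*1))² = (√(-16 - 19) + (1 + 2*0/(3 + 0))*4)² = (√(-35) + (1 + 2*0/3)*4)² = (I*√35 + (1 + 2*0*(⅓))*4)² = (I*√35 + (1 + 0)*4)² = (I*√35 + 1*4)² = (I*√35 + 4)² = (4 + I*√35)²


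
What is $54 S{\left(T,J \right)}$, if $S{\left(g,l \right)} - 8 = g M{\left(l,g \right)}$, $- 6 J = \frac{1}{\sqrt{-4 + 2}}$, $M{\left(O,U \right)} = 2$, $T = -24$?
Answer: $-2160$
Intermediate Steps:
$J = \frac{i \sqrt{2}}{12}$ ($J = - \frac{1}{6 \sqrt{-4 + 2}} = - \frac{1}{6 \sqrt{-2}} = - \frac{1}{6 i \sqrt{2}} = - \frac{\left(- \frac{1}{2}\right) i \sqrt{2}}{6} = \frac{i \sqrt{2}}{12} \approx 0.11785 i$)
$S{\left(g,l \right)} = 8 + 2 g$ ($S{\left(g,l \right)} = 8 + g 2 = 8 + 2 g$)
$54 S{\left(T,J \right)} = 54 \left(8 + 2 \left(-24\right)\right) = 54 \left(8 - 48\right) = 54 \left(-40\right) = -2160$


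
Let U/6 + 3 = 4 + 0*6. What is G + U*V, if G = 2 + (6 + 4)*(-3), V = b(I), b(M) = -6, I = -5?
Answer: -64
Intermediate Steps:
V = -6
U = 6 (U = -18 + 6*(4 + 0*6) = -18 + 6*(4 + 0) = -18 + 6*4 = -18 + 24 = 6)
G = -28 (G = 2 + 10*(-3) = 2 - 30 = -28)
G + U*V = -28 + 6*(-6) = -28 - 36 = -64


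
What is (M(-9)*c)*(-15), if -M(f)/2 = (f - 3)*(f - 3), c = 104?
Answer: 449280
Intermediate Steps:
M(f) = -2*(-3 + f)**2 (M(f) = -2*(f - 3)*(f - 3) = -2*(-3 + f)*(-3 + f) = -2*(-3 + f)**2)
(M(-9)*c)*(-15) = (-2*(-3 - 9)**2*104)*(-15) = (-2*(-12)**2*104)*(-15) = (-2*144*104)*(-15) = -288*104*(-15) = -29952*(-15) = 449280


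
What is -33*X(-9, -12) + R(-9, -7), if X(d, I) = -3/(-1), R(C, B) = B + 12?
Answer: -94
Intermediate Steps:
R(C, B) = 12 + B
X(d, I) = 3 (X(d, I) = -3*(-1) = 3)
-33*X(-9, -12) + R(-9, -7) = -33*3 + (12 - 7) = -99 + 5 = -94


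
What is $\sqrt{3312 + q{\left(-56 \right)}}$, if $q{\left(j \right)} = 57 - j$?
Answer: $5 \sqrt{137} \approx 58.523$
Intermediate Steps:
$\sqrt{3312 + q{\left(-56 \right)}} = \sqrt{3312 + \left(57 - -56\right)} = \sqrt{3312 + \left(57 + 56\right)} = \sqrt{3312 + 113} = \sqrt{3425} = 5 \sqrt{137}$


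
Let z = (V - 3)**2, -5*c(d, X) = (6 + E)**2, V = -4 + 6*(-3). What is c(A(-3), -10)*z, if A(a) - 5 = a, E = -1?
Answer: -3125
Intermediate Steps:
V = -22 (V = -4 - 18 = -22)
A(a) = 5 + a
c(d, X) = -5 (c(d, X) = -(6 - 1)**2/5 = -1/5*5**2 = -1/5*25 = -5)
z = 625 (z = (-22 - 3)**2 = (-25)**2 = 625)
c(A(-3), -10)*z = -5*625 = -3125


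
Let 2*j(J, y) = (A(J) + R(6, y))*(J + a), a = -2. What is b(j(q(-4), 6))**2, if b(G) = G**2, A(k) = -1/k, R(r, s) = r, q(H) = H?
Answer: 31640625/256 ≈ 1.2360e+5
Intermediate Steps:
j(J, y) = (-2 + J)*(6 - 1/J)/2 (j(J, y) = ((-1/J + 6)*(J - 2))/2 = ((6 - 1/J)*(-2 + J))/2 = ((-2 + J)*(6 - 1/J))/2 = (-2 + J)*(6 - 1/J)/2)
b(j(q(-4), 6))**2 = ((-13/2 + 1/(-4) + 3*(-4))**2)**2 = ((-13/2 - 1/4 - 12)**2)**2 = ((-75/4)**2)**2 = (5625/16)**2 = 31640625/256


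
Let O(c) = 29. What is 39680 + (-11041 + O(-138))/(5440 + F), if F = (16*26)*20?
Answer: 136496447/3440 ≈ 39679.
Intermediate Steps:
F = 8320 (F = 416*20 = 8320)
39680 + (-11041 + O(-138))/(5440 + F) = 39680 + (-11041 + 29)/(5440 + 8320) = 39680 - 11012/13760 = 39680 - 11012*1/13760 = 39680 - 2753/3440 = 136496447/3440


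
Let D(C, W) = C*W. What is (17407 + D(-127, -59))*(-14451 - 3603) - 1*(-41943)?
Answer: -449502657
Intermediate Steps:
(17407 + D(-127, -59))*(-14451 - 3603) - 1*(-41943) = (17407 - 127*(-59))*(-14451 - 3603) - 1*(-41943) = (17407 + 7493)*(-18054) + 41943 = 24900*(-18054) + 41943 = -449544600 + 41943 = -449502657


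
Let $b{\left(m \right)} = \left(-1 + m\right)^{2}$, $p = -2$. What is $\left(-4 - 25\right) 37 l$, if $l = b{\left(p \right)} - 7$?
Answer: $-2146$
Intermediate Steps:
$l = 2$ ($l = \left(-1 - 2\right)^{2} - 7 = \left(-3\right)^{2} - 7 = 9 - 7 = 2$)
$\left(-4 - 25\right) 37 l = \left(-4 - 25\right) 37 \cdot 2 = \left(-29\right) 37 \cdot 2 = \left(-1073\right) 2 = -2146$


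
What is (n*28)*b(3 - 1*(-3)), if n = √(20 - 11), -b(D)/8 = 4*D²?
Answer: -96768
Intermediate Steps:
b(D) = -32*D²
n = 3 (n = √9 = 3)
(n*28)*b(3 - 1*(-3)) = (3*28)*(-32*(3 - 1*(-3))²) = 84*(-32*(3 + 3)²) = 84*(-32*6²) = 84*(-32*36) = 84*(-1152) = -96768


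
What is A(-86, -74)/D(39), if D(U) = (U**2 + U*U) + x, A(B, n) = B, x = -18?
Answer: -43/1512 ≈ -0.028439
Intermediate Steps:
D(U) = -18 + 2*U**2 (D(U) = (U**2 + U*U) - 18 = (U**2 + U**2) - 18 = 2*U**2 - 18 = -18 + 2*U**2)
A(-86, -74)/D(39) = -86/(-18 + 2*39**2) = -86/(-18 + 2*1521) = -86/(-18 + 3042) = -86/3024 = -86*1/3024 = -43/1512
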